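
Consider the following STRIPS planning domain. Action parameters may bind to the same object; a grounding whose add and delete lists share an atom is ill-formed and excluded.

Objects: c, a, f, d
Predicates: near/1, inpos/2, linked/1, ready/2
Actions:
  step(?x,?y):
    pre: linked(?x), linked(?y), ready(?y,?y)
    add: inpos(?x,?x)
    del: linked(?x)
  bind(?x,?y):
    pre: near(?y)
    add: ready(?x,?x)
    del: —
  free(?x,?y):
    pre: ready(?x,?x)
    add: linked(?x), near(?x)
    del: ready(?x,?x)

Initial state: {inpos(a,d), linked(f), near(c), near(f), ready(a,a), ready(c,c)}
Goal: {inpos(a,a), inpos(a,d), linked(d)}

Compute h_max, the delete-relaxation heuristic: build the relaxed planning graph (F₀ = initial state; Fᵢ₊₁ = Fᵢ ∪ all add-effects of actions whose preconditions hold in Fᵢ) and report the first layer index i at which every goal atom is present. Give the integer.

2

F0 = init (6 atoms)
F1 = F0 ∪ {linked(a), linked(c), near(a), ready(d,d), ready(f,f)}  (11 atoms)
F2 = F1 ∪ {inpos(a,a), inpos(c,c), inpos(f,f), linked(d), near(d)}  (16 atoms)
goal ⊆ F2  ⇒  h_max = 2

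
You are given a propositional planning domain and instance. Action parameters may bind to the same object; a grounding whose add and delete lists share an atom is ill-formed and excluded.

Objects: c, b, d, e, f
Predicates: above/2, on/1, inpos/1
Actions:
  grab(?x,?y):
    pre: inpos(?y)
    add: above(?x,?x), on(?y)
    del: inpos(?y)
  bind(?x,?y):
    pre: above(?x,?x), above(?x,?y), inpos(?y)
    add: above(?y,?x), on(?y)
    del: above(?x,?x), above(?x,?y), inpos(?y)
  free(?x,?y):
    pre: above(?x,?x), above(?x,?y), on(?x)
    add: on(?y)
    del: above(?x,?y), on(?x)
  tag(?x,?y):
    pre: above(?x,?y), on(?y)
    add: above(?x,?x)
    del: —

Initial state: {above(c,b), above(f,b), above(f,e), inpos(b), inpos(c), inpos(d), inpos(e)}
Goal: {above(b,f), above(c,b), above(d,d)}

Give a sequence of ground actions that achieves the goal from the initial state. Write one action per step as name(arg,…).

grab(d,c); grab(f,d); bind(f,b)

1. grab(d,c)  →  {above(c,b), above(d,d), above(f,b), above(f,e), inpos(b), inpos(d), inpos(e), on(c)}
2. grab(f,d)  →  {above(c,b), above(d,d), above(f,b), above(f,e), above(f,f), inpos(b), inpos(e), on(c), on(d)}
3. bind(f,b)  →  {above(b,f), above(c,b), above(d,d), above(f,e), inpos(e), on(b), on(c), on(d)}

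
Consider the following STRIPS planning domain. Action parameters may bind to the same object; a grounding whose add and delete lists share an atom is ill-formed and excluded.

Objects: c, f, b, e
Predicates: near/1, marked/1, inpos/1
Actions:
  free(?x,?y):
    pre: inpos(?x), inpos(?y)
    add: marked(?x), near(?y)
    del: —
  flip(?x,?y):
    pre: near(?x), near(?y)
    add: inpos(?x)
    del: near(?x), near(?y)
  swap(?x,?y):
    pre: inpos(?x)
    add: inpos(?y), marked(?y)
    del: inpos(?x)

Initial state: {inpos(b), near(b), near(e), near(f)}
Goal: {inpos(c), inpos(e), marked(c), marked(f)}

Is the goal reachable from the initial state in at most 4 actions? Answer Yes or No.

Yes

1. flip(e,f)  →  {inpos(b), inpos(e), near(b)}
2. swap(b,f)  →  {inpos(e), inpos(f), marked(f), near(b)}
3. swap(f,c)  →  {inpos(c), inpos(e), marked(c), marked(f), near(b)}
optimal plan length = 3; 3 ≤ 4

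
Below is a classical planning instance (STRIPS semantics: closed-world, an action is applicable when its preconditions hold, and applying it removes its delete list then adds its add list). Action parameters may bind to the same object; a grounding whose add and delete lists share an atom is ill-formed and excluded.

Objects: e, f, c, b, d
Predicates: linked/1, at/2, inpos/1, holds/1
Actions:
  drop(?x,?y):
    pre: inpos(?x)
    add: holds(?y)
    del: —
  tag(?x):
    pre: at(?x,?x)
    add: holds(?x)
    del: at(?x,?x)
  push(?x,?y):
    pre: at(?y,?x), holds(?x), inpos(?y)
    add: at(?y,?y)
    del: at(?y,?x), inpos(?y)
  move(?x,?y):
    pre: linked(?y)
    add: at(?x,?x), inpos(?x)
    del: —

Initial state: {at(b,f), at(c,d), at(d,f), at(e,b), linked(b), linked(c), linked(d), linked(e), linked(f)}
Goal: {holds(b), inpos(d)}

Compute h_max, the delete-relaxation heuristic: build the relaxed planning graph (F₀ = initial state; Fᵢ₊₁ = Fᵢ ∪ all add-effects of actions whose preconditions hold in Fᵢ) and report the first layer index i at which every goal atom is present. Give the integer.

2

F0 = init (9 atoms)
F1 = F0 ∪ {at(b,b), at(c,c), at(d,d), at(e,e), at(f,f), inpos(b), inpos(c), inpos(d), inpos(e), inpos(f)}  (19 atoms)
F2 = F1 ∪ {holds(b), holds(c), holds(d), holds(e), holds(f)}  (24 atoms)
goal ⊆ F2  ⇒  h_max = 2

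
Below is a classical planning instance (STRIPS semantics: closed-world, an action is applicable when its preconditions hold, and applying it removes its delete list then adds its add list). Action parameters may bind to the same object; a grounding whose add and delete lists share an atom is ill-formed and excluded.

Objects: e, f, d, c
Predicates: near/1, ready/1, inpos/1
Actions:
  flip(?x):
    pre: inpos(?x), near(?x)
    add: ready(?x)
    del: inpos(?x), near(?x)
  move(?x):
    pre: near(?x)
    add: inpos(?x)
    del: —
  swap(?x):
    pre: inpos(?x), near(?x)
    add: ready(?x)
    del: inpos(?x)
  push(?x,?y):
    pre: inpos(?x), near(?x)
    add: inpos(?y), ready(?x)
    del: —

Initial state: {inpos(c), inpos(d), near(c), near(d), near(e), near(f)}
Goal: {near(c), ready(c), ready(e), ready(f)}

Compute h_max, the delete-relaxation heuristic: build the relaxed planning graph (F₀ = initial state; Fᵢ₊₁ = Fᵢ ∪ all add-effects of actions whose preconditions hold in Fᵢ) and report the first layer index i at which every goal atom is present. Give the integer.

F0 = init (6 atoms)
F1 = F0 ∪ {inpos(e), inpos(f), ready(c), ready(d)}  (10 atoms)
F2 = F1 ∪ {ready(e), ready(f)}  (12 atoms)
goal ⊆ F2  ⇒  h_max = 2

2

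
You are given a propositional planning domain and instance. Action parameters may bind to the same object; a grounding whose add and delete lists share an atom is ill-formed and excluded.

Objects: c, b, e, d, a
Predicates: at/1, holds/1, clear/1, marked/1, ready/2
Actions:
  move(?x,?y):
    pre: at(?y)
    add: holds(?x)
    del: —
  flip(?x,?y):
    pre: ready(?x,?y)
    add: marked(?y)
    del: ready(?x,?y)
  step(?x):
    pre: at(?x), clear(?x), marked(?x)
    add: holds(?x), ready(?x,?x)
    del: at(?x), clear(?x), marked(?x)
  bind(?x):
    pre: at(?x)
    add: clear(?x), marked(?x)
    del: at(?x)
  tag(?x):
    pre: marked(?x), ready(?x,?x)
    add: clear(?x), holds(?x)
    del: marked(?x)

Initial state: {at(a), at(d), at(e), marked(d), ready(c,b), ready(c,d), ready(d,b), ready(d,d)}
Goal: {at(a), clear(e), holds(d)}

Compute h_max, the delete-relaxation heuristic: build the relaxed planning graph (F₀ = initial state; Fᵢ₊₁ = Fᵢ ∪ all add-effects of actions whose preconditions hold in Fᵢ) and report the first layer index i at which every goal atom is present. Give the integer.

F0 = init (8 atoms)
F1 = F0 ∪ {clear(a), clear(d), clear(e), holds(a), holds(b), holds(c), holds(d), holds(e), marked(a), marked(b), marked(e)}  (19 atoms)
goal ⊆ F1  ⇒  h_max = 1

1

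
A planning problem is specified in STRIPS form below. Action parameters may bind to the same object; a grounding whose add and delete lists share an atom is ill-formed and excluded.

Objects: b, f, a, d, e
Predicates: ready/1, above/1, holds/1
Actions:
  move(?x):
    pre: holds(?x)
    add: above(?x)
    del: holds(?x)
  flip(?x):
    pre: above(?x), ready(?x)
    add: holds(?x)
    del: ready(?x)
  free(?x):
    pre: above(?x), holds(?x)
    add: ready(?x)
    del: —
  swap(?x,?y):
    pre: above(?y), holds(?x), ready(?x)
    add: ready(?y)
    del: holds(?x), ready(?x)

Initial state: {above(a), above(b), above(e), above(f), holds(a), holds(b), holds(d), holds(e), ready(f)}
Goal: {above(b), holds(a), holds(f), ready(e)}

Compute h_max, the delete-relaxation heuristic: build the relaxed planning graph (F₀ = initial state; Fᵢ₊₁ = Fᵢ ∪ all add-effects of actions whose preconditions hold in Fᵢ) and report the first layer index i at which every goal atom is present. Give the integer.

F0 = init (9 atoms)
F1 = F0 ∪ {above(d), holds(f), ready(a), ready(b), ready(e)}  (14 atoms)
goal ⊆ F1  ⇒  h_max = 1

1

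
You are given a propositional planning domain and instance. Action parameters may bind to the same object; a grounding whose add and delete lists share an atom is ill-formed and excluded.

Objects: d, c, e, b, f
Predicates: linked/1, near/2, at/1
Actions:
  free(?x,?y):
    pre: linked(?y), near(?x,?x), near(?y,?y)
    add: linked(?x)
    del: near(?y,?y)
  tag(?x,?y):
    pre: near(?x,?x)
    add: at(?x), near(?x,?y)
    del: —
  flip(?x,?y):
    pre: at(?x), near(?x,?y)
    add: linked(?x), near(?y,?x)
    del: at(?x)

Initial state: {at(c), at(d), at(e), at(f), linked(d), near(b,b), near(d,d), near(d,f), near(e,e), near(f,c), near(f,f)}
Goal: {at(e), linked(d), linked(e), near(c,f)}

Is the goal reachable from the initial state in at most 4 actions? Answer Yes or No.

Yes

1. free(e,d)  →  {at(c), at(d), at(e), at(f), linked(d), linked(e), near(b,b), near(d,f), near(e,e), near(f,c), near(f,f)}
2. flip(f,c)  →  {at(c), at(d), at(e), linked(d), linked(e), linked(f), near(b,b), near(c,f), near(d,f), near(e,e), near(f,c), near(f,f)}
optimal plan length = 2; 2 ≤ 4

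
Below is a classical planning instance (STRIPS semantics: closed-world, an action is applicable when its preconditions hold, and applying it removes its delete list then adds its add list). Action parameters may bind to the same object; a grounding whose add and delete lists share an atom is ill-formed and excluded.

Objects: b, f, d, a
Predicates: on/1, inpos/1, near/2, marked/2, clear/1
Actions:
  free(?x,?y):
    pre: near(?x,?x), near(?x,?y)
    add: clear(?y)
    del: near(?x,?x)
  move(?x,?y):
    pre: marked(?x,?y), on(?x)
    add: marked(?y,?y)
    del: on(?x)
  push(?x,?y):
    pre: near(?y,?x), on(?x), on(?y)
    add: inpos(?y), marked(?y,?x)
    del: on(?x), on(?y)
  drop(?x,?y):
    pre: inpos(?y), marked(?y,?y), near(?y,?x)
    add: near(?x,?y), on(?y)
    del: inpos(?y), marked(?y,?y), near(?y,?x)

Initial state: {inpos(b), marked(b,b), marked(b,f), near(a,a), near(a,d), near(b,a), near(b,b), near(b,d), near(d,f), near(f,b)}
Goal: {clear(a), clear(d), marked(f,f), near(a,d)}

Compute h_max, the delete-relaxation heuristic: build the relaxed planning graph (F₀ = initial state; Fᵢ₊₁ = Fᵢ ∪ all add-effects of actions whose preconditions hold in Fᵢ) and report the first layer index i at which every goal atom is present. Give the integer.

F0 = init (10 atoms)
F1 = F0 ∪ {clear(a), clear(b), clear(d), near(a,b), near(d,b), on(b)}  (16 atoms)
F2 = F1 ∪ {marked(f,f)}  (17 atoms)
goal ⊆ F2  ⇒  h_max = 2

2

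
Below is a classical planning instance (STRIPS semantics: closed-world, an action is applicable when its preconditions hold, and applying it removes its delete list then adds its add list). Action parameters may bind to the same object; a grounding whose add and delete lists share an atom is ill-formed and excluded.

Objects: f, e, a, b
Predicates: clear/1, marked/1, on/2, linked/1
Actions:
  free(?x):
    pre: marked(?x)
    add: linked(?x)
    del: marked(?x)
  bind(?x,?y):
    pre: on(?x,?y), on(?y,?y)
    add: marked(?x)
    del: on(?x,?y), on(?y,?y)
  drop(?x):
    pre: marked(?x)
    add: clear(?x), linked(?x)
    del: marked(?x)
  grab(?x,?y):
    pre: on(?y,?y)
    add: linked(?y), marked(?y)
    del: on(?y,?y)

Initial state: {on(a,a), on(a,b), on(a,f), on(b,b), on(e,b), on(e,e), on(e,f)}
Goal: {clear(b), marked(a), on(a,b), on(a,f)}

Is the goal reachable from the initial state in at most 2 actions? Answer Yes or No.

1. bind(a,a)  →  {marked(a), on(a,b), on(a,f), on(b,b), on(e,b), on(e,e), on(e,f)}
2. bind(b,b)  →  {marked(a), marked(b), on(a,b), on(a,f), on(e,b), on(e,e), on(e,f)}
3. drop(b)  →  {clear(b), linked(b), marked(a), on(a,b), on(a,f), on(e,b), on(e,e), on(e,f)}
optimal plan length = 3; 3 > 2

No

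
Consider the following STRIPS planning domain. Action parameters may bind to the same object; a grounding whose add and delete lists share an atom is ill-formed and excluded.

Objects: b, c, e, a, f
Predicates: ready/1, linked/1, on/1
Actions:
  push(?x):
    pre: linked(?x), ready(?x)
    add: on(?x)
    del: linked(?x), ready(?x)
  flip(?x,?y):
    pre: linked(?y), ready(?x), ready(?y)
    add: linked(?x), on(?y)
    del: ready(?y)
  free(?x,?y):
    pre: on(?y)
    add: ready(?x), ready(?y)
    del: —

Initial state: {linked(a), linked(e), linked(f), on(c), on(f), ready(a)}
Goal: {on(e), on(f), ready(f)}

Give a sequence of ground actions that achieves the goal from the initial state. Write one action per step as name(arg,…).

1. free(e,f)  →  {linked(a), linked(e), linked(f), on(c), on(f), ready(a), ready(e), ready(f)}
2. push(e)  →  {linked(a), linked(f), on(c), on(e), on(f), ready(a), ready(f)}

free(e,f); push(e)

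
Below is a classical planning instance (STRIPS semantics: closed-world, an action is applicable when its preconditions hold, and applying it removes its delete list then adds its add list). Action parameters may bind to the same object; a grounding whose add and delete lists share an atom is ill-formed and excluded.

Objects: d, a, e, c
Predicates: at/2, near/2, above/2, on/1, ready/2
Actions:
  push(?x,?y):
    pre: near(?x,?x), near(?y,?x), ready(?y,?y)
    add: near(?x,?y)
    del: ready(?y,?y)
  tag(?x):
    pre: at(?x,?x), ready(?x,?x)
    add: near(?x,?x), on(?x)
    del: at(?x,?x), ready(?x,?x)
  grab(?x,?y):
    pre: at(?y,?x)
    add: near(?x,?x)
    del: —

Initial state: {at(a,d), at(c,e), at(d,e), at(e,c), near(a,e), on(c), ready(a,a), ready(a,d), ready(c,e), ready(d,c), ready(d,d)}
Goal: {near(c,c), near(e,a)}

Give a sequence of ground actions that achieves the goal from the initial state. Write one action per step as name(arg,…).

grab(e,d); push(e,a); grab(c,e)

1. grab(e,d)  →  {at(a,d), at(c,e), at(d,e), at(e,c), near(a,e), near(e,e), on(c), ready(a,a), ready(a,d), ready(c,e), ready(d,c), ready(d,d)}
2. push(e,a)  →  {at(a,d), at(c,e), at(d,e), at(e,c), near(a,e), near(e,a), near(e,e), on(c), ready(a,d), ready(c,e), ready(d,c), ready(d,d)}
3. grab(c,e)  →  {at(a,d), at(c,e), at(d,e), at(e,c), near(a,e), near(c,c), near(e,a), near(e,e), on(c), ready(a,d), ready(c,e), ready(d,c), ready(d,d)}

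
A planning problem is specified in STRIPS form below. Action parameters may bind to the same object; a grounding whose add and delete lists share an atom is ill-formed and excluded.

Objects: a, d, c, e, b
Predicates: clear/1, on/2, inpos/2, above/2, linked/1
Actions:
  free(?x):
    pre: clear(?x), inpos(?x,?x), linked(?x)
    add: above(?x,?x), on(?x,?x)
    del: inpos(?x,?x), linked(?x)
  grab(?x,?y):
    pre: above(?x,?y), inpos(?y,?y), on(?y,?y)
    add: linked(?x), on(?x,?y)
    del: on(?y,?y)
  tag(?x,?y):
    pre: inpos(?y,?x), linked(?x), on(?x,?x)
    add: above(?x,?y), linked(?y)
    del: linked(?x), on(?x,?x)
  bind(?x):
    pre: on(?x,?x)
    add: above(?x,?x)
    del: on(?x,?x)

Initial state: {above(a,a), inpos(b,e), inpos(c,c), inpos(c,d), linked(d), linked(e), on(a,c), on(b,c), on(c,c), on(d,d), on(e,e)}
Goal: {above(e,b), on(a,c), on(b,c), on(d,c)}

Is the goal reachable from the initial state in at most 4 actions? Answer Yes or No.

Yes

1. tag(d,c)  →  {above(a,a), above(d,c), inpos(b,e), inpos(c,c), inpos(c,d), linked(c), linked(e), on(a,c), on(b,c), on(c,c), on(e,e)}
2. grab(d,c)  →  {above(a,a), above(d,c), inpos(b,e), inpos(c,c), inpos(c,d), linked(c), linked(d), linked(e), on(a,c), on(b,c), on(d,c), on(e,e)}
3. tag(e,b)  →  {above(a,a), above(d,c), above(e,b), inpos(b,e), inpos(c,c), inpos(c,d), linked(b), linked(c), linked(d), on(a,c), on(b,c), on(d,c)}
optimal plan length = 3; 3 ≤ 4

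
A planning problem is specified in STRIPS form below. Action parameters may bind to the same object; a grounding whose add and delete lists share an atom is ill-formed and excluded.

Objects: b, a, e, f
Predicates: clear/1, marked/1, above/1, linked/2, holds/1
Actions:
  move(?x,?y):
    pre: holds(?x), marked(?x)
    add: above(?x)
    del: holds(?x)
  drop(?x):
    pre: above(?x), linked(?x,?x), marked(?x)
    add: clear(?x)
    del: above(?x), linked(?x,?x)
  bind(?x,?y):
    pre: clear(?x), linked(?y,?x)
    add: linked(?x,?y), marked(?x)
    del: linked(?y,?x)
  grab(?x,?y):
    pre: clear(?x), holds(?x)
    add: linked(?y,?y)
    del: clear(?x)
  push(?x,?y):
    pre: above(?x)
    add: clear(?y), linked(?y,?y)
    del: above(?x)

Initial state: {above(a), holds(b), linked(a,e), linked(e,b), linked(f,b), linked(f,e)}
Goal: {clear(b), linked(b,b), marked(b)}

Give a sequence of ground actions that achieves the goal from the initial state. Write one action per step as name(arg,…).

1. push(a,b)  →  {clear(b), holds(b), linked(a,e), linked(b,b), linked(e,b), linked(f,b), linked(f,e)}
2. bind(b,e)  →  {clear(b), holds(b), linked(a,e), linked(b,b), linked(b,e), linked(f,b), linked(f,e), marked(b)}

push(a,b); bind(b,e)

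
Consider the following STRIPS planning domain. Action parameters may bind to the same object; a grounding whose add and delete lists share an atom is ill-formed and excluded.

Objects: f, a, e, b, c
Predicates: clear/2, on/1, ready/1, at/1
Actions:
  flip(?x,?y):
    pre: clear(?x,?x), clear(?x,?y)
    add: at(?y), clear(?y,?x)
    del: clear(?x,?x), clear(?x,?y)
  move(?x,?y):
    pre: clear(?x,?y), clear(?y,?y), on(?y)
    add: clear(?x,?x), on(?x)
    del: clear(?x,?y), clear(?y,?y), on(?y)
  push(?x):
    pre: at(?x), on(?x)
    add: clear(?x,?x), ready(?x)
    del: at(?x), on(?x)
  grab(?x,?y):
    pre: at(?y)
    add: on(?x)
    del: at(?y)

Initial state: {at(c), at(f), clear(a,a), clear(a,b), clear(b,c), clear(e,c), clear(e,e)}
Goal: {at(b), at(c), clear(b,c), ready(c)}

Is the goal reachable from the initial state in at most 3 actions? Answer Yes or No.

No

1. flip(a,b)  →  {at(b), at(c), at(f), clear(b,a), clear(b,c), clear(e,c), clear(e,e)}
2. grab(c,f)  →  {at(b), at(c), clear(b,a), clear(b,c), clear(e,c), clear(e,e), on(c)}
3. push(c)  →  {at(b), clear(b,a), clear(b,c), clear(c,c), clear(e,c), clear(e,e), ready(c)}
4. flip(e,c)  →  {at(b), at(c), clear(b,a), clear(b,c), clear(c,c), clear(c,e), ready(c)}
optimal plan length = 4; 4 > 3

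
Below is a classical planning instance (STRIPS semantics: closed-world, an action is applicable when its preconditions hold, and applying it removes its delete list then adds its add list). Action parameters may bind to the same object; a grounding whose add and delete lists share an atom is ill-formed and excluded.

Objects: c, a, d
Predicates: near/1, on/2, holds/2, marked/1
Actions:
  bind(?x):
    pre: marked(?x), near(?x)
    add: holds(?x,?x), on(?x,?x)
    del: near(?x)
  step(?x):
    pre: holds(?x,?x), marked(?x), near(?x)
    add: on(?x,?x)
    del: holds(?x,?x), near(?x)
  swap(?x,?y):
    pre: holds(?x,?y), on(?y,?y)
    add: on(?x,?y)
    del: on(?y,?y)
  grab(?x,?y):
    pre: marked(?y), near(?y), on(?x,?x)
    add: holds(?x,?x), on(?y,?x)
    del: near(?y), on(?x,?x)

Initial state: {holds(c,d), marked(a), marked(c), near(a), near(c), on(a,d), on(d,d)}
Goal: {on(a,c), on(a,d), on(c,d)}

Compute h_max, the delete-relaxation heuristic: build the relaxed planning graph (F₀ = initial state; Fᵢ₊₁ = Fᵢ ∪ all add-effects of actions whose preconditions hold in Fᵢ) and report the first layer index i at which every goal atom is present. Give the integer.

F0 = init (7 atoms)
F1 = F0 ∪ {holds(a,a), holds(c,c), holds(d,d), on(a,a), on(c,c), on(c,d)}  (13 atoms)
F2 = F1 ∪ {on(a,c), on(c,a)}  (15 atoms)
goal ⊆ F2  ⇒  h_max = 2

2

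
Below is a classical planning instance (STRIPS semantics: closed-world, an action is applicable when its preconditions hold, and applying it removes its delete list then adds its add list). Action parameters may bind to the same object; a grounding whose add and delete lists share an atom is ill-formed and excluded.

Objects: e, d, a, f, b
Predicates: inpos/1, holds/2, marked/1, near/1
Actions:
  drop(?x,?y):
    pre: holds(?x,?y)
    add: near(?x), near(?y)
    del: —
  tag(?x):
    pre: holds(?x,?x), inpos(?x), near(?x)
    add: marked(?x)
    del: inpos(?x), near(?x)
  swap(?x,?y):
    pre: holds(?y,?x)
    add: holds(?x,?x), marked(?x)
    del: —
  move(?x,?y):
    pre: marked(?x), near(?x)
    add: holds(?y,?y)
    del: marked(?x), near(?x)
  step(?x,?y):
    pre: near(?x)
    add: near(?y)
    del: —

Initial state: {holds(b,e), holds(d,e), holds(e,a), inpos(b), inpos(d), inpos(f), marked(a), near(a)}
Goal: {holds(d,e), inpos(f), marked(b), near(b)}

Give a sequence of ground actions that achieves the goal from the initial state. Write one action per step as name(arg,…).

1. drop(b,e)  →  {holds(b,e), holds(d,e), holds(e,a), inpos(b), inpos(d), inpos(f), marked(a), near(a), near(b), near(e)}
2. move(a,b)  →  {holds(b,b), holds(b,e), holds(d,e), holds(e,a), inpos(b), inpos(d), inpos(f), near(b), near(e)}
3. swap(b,b)  →  {holds(b,b), holds(b,e), holds(d,e), holds(e,a), inpos(b), inpos(d), inpos(f), marked(b), near(b), near(e)}

drop(b,e); move(a,b); swap(b,b)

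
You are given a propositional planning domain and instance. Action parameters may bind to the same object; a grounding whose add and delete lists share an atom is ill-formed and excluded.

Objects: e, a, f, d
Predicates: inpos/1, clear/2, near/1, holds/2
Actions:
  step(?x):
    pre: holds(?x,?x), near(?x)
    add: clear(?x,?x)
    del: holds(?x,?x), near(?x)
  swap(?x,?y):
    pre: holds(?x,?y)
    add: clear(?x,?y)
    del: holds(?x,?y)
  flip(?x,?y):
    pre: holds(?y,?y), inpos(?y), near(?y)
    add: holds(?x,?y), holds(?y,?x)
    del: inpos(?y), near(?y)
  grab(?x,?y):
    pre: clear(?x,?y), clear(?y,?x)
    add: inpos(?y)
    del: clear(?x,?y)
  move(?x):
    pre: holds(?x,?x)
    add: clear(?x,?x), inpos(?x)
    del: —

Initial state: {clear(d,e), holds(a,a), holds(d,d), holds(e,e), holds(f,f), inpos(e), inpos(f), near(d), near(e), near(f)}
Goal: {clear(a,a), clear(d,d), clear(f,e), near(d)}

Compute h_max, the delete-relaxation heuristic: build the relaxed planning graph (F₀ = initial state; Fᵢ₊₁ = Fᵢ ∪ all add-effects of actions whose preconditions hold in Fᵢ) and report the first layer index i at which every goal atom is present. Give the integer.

2

F0 = init (10 atoms)
F1 = F0 ∪ {clear(a,a), clear(d,d), clear(e,e), clear(f,f), holds(a,e), holds(a,f), holds(d,e), holds(d,f), holds(e,a), holds(e,d), holds(e,f), holds(f,a), holds(f,d), holds(f,e), inpos(a), inpos(d)}  (26 atoms)
F2 = F1 ∪ {clear(a,e), clear(a,f), clear(d,f), clear(e,a), clear(e,d), clear(e,f), clear(f,a), clear(f,d), clear(f,e), holds(a,d), holds(d,a)}  (37 atoms)
goal ⊆ F2  ⇒  h_max = 2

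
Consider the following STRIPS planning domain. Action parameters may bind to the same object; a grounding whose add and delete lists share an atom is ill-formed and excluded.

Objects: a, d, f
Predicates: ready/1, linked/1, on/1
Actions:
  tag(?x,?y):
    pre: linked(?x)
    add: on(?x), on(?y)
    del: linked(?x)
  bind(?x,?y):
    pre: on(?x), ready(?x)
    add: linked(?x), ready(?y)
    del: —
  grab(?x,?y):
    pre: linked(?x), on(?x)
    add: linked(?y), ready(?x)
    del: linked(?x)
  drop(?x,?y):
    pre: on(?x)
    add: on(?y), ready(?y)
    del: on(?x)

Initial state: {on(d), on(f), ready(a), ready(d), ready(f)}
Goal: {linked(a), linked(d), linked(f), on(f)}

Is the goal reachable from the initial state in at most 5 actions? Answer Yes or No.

Yes

1. bind(d,a)  →  {linked(d), on(d), on(f), ready(a), ready(d), ready(f)}
2. bind(f,a)  →  {linked(d), linked(f), on(d), on(f), ready(a), ready(d), ready(f)}
3. grab(d,a)  →  {linked(a), linked(f), on(d), on(f), ready(a), ready(d), ready(f)}
4. bind(d,a)  →  {linked(a), linked(d), linked(f), on(d), on(f), ready(a), ready(d), ready(f)}
optimal plan length = 4; 4 ≤ 5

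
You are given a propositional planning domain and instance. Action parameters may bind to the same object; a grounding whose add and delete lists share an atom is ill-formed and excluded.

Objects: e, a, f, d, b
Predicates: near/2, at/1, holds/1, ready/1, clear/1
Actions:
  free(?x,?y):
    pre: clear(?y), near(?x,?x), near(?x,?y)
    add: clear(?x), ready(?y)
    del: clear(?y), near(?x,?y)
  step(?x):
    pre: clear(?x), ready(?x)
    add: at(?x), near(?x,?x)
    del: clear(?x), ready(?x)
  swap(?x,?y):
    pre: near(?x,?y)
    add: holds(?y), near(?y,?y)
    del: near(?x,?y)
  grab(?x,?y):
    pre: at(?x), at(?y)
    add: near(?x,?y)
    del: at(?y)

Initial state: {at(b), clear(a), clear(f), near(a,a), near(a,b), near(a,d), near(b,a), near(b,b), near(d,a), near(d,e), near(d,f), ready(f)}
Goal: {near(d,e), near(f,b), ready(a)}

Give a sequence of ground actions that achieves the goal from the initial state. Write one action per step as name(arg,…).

free(b,a); step(f); grab(f,b)

1. free(b,a)  →  {at(b), clear(b), clear(f), near(a,a), near(a,b), near(a,d), near(b,b), near(d,a), near(d,e), near(d,f), ready(a), ready(f)}
2. step(f)  →  {at(b), at(f), clear(b), near(a,a), near(a,b), near(a,d), near(b,b), near(d,a), near(d,e), near(d,f), near(f,f), ready(a)}
3. grab(f,b)  →  {at(f), clear(b), near(a,a), near(a,b), near(a,d), near(b,b), near(d,a), near(d,e), near(d,f), near(f,b), near(f,f), ready(a)}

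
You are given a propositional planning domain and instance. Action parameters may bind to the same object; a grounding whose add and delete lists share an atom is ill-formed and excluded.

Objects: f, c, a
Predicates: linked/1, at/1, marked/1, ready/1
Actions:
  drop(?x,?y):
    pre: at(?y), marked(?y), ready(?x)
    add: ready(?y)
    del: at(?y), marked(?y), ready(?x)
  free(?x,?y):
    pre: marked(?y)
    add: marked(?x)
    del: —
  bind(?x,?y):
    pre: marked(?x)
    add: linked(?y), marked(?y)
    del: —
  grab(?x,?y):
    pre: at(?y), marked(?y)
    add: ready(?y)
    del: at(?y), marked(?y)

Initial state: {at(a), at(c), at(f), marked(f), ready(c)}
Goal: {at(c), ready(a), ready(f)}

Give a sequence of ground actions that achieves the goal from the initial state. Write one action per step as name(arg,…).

1. free(a,f)  →  {at(a), at(c), at(f), marked(a), marked(f), ready(c)}
2. drop(c,f)  →  {at(a), at(c), marked(a), ready(f)}
3. grab(f,a)  →  {at(c), ready(a), ready(f)}

free(a,f); drop(c,f); grab(f,a)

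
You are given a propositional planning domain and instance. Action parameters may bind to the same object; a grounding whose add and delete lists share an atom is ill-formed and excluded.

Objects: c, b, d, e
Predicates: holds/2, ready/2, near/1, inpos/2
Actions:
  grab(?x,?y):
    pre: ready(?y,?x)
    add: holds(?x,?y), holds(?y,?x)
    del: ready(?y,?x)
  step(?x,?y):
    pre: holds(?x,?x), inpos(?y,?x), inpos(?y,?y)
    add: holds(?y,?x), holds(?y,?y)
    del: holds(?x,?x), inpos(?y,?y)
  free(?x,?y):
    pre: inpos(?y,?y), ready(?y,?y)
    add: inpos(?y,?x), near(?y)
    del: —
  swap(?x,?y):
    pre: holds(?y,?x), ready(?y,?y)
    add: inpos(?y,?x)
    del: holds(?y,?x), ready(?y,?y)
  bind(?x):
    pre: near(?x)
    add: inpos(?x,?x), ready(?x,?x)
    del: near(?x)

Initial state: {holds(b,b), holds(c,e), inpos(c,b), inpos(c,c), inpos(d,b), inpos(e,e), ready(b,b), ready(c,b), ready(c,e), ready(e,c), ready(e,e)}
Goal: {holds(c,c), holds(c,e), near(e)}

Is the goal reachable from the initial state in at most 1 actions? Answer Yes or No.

No

1. step(b,c)  →  {holds(c,b), holds(c,c), holds(c,e), inpos(c,b), inpos(d,b), inpos(e,e), ready(b,b), ready(c,b), ready(c,e), ready(e,c), ready(e,e)}
2. free(c,e)  →  {holds(c,b), holds(c,c), holds(c,e), inpos(c,b), inpos(d,b), inpos(e,c), inpos(e,e), near(e), ready(b,b), ready(c,b), ready(c,e), ready(e,c), ready(e,e)}
optimal plan length = 2; 2 > 1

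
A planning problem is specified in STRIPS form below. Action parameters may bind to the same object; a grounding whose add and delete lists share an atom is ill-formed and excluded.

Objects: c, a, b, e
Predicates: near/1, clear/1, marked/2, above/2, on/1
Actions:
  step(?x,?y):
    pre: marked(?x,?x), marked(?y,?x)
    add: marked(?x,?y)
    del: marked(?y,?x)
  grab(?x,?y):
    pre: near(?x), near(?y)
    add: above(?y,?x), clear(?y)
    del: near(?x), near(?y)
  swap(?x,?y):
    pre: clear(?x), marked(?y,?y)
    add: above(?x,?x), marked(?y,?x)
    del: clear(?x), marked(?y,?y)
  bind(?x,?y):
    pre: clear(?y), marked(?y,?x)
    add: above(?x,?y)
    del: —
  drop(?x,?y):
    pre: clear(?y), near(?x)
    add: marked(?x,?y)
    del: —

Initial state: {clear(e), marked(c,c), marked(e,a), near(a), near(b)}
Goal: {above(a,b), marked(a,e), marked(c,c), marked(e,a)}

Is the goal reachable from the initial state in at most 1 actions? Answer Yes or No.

1. drop(a,e)  →  {clear(e), marked(a,e), marked(c,c), marked(e,a), near(a), near(b)}
2. grab(b,a)  →  {above(a,b), clear(a), clear(e), marked(a,e), marked(c,c), marked(e,a)}
optimal plan length = 2; 2 > 1

No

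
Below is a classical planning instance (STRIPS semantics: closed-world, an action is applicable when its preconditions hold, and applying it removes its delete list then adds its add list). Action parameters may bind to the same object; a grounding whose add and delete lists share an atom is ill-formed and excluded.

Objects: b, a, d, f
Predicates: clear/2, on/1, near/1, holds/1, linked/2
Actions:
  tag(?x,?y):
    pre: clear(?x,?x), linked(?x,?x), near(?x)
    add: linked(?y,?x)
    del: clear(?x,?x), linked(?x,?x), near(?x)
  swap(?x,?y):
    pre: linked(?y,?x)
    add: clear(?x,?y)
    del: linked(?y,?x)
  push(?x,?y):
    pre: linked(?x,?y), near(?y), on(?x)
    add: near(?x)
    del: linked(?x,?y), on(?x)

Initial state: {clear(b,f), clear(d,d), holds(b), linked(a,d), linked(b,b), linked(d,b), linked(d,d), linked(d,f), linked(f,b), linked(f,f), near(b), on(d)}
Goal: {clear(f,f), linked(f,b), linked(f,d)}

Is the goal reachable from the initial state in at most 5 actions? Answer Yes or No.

Yes

1. swap(f,f)  →  {clear(b,f), clear(d,d), clear(f,f), holds(b), linked(a,d), linked(b,b), linked(d,b), linked(d,d), linked(d,f), linked(f,b), near(b), on(d)}
2. push(d,b)  →  {clear(b,f), clear(d,d), clear(f,f), holds(b), linked(a,d), linked(b,b), linked(d,d), linked(d,f), linked(f,b), near(b), near(d)}
3. tag(d,f)  →  {clear(b,f), clear(f,f), holds(b), linked(a,d), linked(b,b), linked(d,f), linked(f,b), linked(f,d), near(b)}
optimal plan length = 3; 3 ≤ 5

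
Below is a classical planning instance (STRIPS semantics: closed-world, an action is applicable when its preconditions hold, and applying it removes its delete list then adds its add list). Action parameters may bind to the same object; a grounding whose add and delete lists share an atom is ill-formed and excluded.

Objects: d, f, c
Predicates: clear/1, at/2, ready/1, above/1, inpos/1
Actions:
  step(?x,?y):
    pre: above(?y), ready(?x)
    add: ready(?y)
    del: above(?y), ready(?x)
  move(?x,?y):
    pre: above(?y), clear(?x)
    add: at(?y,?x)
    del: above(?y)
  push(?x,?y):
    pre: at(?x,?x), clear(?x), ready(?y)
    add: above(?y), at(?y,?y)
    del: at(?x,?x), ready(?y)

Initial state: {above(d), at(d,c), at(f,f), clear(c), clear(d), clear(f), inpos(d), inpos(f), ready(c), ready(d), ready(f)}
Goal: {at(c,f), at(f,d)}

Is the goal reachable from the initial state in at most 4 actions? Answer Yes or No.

1. push(f,c)  →  {above(c), above(d), at(c,c), at(d,c), clear(c), clear(d), clear(f), inpos(d), inpos(f), ready(d), ready(f)}
2. move(f,c)  →  {above(d), at(c,c), at(c,f), at(d,c), clear(c), clear(d), clear(f), inpos(d), inpos(f), ready(d), ready(f)}
3. push(c,f)  →  {above(d), above(f), at(c,f), at(d,c), at(f,f), clear(c), clear(d), clear(f), inpos(d), inpos(f), ready(d)}
4. move(d,f)  →  {above(d), at(c,f), at(d,c), at(f,d), at(f,f), clear(c), clear(d), clear(f), inpos(d), inpos(f), ready(d)}
optimal plan length = 4; 4 ≤ 4

Yes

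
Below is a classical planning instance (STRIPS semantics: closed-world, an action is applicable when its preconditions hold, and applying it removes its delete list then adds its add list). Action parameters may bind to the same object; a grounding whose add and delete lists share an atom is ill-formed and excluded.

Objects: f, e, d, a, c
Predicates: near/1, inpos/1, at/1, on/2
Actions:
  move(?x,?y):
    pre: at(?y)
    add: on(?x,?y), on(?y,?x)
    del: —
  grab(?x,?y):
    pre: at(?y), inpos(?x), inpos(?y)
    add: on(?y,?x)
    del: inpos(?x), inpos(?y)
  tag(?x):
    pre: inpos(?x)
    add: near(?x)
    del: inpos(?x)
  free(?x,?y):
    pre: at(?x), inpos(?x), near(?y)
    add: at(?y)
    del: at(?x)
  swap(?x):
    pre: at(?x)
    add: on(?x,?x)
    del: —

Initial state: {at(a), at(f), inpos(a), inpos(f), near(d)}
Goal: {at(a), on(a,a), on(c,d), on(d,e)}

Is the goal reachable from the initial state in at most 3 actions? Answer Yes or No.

No

1. move(a,a)  →  {at(a), at(f), inpos(a), inpos(f), near(d), on(a,a)}
2. free(f,d)  →  {at(a), at(d), inpos(a), inpos(f), near(d), on(a,a)}
3. move(e,d)  →  {at(a), at(d), inpos(a), inpos(f), near(d), on(a,a), on(d,e), on(e,d)}
4. move(c,d)  →  {at(a), at(d), inpos(a), inpos(f), near(d), on(a,a), on(c,d), on(d,c), on(d,e), on(e,d)}
optimal plan length = 4; 4 > 3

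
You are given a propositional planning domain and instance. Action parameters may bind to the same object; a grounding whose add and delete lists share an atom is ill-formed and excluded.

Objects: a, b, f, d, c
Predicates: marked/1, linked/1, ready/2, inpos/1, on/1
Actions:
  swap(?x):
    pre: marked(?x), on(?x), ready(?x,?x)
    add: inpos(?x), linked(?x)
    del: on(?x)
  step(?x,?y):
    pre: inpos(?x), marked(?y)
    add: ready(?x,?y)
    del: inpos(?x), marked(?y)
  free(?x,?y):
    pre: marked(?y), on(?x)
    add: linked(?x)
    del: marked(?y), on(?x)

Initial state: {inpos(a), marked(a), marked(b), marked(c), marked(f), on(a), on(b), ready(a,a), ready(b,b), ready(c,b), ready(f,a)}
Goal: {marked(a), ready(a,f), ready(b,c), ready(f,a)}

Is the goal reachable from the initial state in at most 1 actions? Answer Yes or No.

1. swap(b)  →  {inpos(a), inpos(b), linked(b), marked(a), marked(b), marked(c), marked(f), on(a), ready(a,a), ready(b,b), ready(c,b), ready(f,a)}
2. step(a,f)  →  {inpos(b), linked(b), marked(a), marked(b), marked(c), on(a), ready(a,a), ready(a,f), ready(b,b), ready(c,b), ready(f,a)}
3. step(b,c)  →  {linked(b), marked(a), marked(b), on(a), ready(a,a), ready(a,f), ready(b,b), ready(b,c), ready(c,b), ready(f,a)}
optimal plan length = 3; 3 > 1

No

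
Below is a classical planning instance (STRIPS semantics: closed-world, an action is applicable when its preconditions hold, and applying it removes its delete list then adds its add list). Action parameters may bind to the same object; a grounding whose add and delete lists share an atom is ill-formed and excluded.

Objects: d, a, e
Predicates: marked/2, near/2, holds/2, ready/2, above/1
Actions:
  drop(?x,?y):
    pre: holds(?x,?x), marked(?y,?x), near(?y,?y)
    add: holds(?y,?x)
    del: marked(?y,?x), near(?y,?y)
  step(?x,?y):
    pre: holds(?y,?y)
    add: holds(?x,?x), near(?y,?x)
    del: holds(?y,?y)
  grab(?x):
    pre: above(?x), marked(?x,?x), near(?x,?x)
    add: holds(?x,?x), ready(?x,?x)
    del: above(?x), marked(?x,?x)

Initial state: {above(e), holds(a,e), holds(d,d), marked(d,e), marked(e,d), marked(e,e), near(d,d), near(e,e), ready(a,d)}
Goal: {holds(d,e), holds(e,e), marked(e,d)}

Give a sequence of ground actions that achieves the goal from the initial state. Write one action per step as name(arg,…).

1. step(e,d)  →  {above(e), holds(a,e), holds(e,e), marked(d,e), marked(e,d), marked(e,e), near(d,d), near(d,e), near(e,e), ready(a,d)}
2. drop(e,d)  →  {above(e), holds(a,e), holds(d,e), holds(e,e), marked(e,d), marked(e,e), near(d,e), near(e,e), ready(a,d)}

step(e,d); drop(e,d)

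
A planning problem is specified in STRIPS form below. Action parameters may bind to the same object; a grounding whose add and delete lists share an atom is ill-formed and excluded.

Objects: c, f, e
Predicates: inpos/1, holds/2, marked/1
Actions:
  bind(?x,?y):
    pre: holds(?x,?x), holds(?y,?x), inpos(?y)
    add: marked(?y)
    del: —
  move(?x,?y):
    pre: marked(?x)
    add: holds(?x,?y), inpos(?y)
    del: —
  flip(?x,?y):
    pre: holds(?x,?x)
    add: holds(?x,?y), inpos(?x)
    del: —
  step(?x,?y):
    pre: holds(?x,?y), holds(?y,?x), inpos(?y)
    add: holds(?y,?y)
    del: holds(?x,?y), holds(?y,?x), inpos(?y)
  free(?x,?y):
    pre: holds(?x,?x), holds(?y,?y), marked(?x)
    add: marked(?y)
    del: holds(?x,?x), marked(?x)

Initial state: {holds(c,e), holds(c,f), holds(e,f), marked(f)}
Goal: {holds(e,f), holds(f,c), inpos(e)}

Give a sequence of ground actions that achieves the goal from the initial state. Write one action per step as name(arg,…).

1. move(f,c)  →  {holds(c,e), holds(c,f), holds(e,f), holds(f,c), inpos(c), marked(f)}
2. move(f,e)  →  {holds(c,e), holds(c,f), holds(e,f), holds(f,c), holds(f,e), inpos(c), inpos(e), marked(f)}

move(f,c); move(f,e)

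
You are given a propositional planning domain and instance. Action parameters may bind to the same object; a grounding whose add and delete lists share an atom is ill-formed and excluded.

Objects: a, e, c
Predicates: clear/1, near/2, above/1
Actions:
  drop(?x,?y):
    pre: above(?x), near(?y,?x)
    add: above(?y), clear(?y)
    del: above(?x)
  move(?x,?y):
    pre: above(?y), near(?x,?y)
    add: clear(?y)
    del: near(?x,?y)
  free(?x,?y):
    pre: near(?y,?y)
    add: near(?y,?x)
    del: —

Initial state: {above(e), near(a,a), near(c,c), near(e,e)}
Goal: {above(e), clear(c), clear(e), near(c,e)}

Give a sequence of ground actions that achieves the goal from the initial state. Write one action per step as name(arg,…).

1. free(e,c)  →  {above(e), near(a,a), near(c,c), near(c,e), near(e,e)}
2. drop(e,c)  →  {above(c), clear(c), near(a,a), near(c,c), near(c,e), near(e,e)}
3. free(c,e)  →  {above(c), clear(c), near(a,a), near(c,c), near(c,e), near(e,c), near(e,e)}
4. drop(c,e)  →  {above(e), clear(c), clear(e), near(a,a), near(c,c), near(c,e), near(e,c), near(e,e)}

free(e,c); drop(e,c); free(c,e); drop(c,e)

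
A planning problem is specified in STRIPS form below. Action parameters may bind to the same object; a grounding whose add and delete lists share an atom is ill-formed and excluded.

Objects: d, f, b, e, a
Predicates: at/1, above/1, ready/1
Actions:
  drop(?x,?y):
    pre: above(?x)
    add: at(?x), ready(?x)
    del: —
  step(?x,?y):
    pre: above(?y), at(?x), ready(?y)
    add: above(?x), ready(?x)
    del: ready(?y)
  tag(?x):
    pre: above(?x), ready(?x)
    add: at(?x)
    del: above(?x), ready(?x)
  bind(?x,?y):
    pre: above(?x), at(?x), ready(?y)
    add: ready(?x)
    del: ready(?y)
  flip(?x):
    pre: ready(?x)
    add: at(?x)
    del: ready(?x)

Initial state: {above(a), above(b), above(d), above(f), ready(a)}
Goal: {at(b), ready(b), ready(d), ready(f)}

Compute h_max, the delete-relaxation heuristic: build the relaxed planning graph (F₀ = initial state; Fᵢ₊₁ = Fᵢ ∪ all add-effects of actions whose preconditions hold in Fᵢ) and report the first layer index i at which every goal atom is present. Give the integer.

F0 = init (5 atoms)
F1 = F0 ∪ {at(a), at(b), at(d), at(f), ready(b), ready(d), ready(f)}  (12 atoms)
goal ⊆ F1  ⇒  h_max = 1

1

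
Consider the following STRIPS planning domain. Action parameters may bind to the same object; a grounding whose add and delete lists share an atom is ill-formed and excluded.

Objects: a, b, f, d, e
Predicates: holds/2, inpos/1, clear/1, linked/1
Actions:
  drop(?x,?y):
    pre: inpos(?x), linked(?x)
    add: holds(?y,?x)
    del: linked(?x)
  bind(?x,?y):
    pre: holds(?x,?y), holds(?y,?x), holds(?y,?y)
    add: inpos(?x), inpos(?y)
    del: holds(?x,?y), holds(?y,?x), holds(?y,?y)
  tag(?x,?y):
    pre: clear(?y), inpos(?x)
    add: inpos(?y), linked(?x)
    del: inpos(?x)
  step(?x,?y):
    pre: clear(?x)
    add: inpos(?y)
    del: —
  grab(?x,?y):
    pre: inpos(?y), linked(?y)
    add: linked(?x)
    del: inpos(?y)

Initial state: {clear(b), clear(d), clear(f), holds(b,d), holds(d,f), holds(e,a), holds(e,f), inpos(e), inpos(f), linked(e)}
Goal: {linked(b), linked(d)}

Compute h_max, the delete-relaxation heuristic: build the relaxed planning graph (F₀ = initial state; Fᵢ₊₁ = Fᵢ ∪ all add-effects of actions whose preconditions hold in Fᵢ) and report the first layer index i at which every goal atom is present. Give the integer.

1

F0 = init (10 atoms)
F1 = F0 ∪ {holds(a,e), holds(b,e), holds(d,e), holds(e,e), holds(f,e), inpos(a), inpos(b), inpos(d), linked(a), linked(b), linked(d), linked(f)}  (22 atoms)
goal ⊆ F1  ⇒  h_max = 1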